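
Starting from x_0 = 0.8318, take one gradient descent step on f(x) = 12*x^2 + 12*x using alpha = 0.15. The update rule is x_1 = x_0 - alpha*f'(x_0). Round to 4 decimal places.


We compute the gradient at x_0 and apply the update.
f'(x) = 24*x + 12
f'(0.8318) = 24*0.8318 + 12 = 31.9632
x_1 = 0.8318 - 0.15*31.9632 = -3.9627


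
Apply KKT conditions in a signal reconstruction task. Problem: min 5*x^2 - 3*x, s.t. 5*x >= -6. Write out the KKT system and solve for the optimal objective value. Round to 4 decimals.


Step 1: Try lambda = 0 (constraint inactive).
Stationarity: 2*5*x - 3 = 0
x* = 3/(2*5) = 0.3
Check constraint: 5*0.3 = 1.5 >= -6 -- satisfied.
Step 2: Compute optimal value.
f(x*) = 5*0.3^2 - 3*0.3 = -0.45


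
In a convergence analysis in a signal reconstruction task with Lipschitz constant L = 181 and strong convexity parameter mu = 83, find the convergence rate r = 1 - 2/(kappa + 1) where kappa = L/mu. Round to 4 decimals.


Step 1: Compute the condition number.
kappa = L/mu = 181/83 = 2.1807
Step 2: Compute the convergence rate.
r = 1 - 2/(kappa + 1) = 1 - 2*mu/(L + mu) = (L - mu)/(L + mu) = 98/264 = 0.3712


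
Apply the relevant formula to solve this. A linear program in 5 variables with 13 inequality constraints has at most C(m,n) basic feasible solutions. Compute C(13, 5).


Each vertex corresponds to some choice of n active constraints out of m, so the number of vertices is at most C(m, n) = m! / (n!(m-n)!).
m = 13, n = 5
Numerator: 13 * 12 * 11 * 10 * 9
Denominator: 5! = 120
C(13, 5) = 1287


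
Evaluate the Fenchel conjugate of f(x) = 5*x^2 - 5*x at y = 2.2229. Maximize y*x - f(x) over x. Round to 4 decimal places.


f*(y) = sup_x {y*x - a*x^2 - b*x} = sup_x {(y-b)*x - a*x^2}
FOC: (y - b) - 2a*x = 0 => x* = (y - b)/(2a)
x* = (2.2229 + 5)/(2*5) = 0.7223
f*(2.2229) = (y-b)^2/(4a) = (2.2229 + 5)^2/(4*5)
= 52.1703/20 = 2.6085


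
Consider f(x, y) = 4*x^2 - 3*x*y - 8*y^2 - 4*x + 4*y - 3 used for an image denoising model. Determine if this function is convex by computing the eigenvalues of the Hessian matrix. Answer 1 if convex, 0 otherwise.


The Hessian of f(x,y) = 4*x^2 - 3*x*y - 8*y^2 - 4*x + 4*y - 3 is:
H = [[8, -3], [-3, -16]]
Trace = 8 - 16 = -8
Determinant = 8*-16 - (-3)^2 = -137
Discriminant = (-8)^2 - 4*-137 = 612.0
Eigenvalues: lambda_1 = -16.3693, lambda_2 = 8.3693
The function is not convex.

0


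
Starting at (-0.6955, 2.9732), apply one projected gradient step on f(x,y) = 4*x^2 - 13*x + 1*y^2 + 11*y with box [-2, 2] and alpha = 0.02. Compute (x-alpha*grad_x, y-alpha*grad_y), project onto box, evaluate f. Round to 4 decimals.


Step 1: Compute gradient at (-0.6955, 2.9732).
grad_x = 2*4*-0.6955 - 13 = -18.564
grad_y = 2*1*2.9732 + 11 = 16.9464
Step 2: Gradient step.
x_raw = -0.6955 - 0.02*-18.564 = -0.3242
y_raw = 2.9732 - 0.02*16.9464 = 2.6343
Step 3: Project onto [-2, 2].
x_proj = clip(-0.3242) = -0.3242
y_proj = clip(2.6343) = 2.0
Step 4: Evaluate f.
f(-0.3242, 2.0) = 30.6353


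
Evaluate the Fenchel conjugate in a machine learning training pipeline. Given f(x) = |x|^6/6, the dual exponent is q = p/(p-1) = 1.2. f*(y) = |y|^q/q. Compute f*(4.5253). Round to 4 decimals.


The conjugate exponent q satisfies 1/p + 1/q = 1.
p = 6, so q = 6/(6 - 1) = 1.2
|y|^q = 4.5253^1.2 = 6.1204
f*(4.5253) = 6.1204 / 1.2 = 5.1003


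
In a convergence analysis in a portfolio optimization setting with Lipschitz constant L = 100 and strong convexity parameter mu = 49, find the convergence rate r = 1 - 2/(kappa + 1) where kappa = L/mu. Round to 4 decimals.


Step 1: Compute the condition number.
kappa = L/mu = 100/49 = 2.0408
Step 2: Compute the convergence rate.
r = 1 - 2/(kappa + 1) = 1 - 2*mu/(L + mu) = (L - mu)/(L + mu) = 51/149 = 0.3423


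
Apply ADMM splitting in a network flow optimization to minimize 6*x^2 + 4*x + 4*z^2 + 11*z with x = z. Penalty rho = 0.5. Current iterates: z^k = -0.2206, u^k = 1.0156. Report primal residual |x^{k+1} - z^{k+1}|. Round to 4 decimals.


ADMM iteration with rho = 0.5, z^k = -0.2206, u^k = 1.0156
Step 1: x-update.
Minimize 6*x^2 + 4*x + (0.5/2)*(x + 0.2206 + 1.0156)^2
FOC: (2*6 + 0.5)*x = -4 + 0.5*(-0.2206 - 1.0156)
x^{k+1} = -0.3694
Step 2: z-update.
Minimize 4*z^2 + 11*z + (0.5/2)*(-0.3694 - z + 1.0156)^2
FOC: (2*4 + 0.5)*z = -11 + 0.5*(-0.3694 + 1.0156)
z^{k+1} = -1.2561
Step 3: u-update.
u^{k+1} = 1.0156 - 0.3694 + 1.2561 = 1.9023
Step 4: Primal residual = |-0.3694 + 1.2561| = 0.8867


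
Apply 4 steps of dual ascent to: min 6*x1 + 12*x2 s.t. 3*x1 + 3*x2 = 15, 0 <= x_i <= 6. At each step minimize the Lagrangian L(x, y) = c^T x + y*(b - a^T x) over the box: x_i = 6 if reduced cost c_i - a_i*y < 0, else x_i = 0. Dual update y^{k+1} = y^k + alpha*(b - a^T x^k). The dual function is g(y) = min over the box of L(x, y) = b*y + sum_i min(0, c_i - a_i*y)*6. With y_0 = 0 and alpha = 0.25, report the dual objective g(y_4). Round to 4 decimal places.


Dual ascent for LP: min 6*x1 + 12*x2, 3*x1 + 3*x2 = 15, 0 <= x_i <= 6
Step 1: y^k = 0.0, reduced costs: (6.0, 12.0)
  x^k = (0.0, 0.0), subgradient = b - a^T x = 15.0
  y^{k+1} = 0.0 + 0.25*15.0 = 3.75
Step 2: y^k = 3.75, reduced costs: (-5.25, 0.75)
  x^k = (6.0, 0.0), subgradient = b - a^T x = -3.0
  y^{k+1} = 3.75 + 0.25*-3.0 = 3.0
Step 3: y^k = 3.0, reduced costs: (-3.0, 3.0)
  x^k = (6.0, 0.0), subgradient = b - a^T x = -3.0
  y^{k+1} = 3.0 + 0.25*-3.0 = 2.25
Step 4: y^k = 2.25, reduced costs: (-0.75, 5.25)
  x^k = (6.0, 0.0), subgradient = b - a^T x = -3.0
  y^{k+1} = 2.25 + 0.25*-3.0 = 1.5
Dual objective at y_4 = 1.5: reduced costs (1.5, 7.5), box minimizer x = (0.0, 0.0)
g(y_4) = b*y + (c1 - a1*y)*x1 + (c2 - a2*y)*x2 = 15*1.5 + 1.5*0.0 + 7.5*0.0 = 22.5 + 0.0 + 0.0 = 22.5


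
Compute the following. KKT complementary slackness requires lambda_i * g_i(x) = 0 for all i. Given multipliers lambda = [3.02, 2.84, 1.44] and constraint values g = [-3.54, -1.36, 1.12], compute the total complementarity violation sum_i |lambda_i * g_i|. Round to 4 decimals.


KKT complementary slackness check:
lambda_1 * g_1 = 3.02 * -3.54 = -10.6908
lambda_2 * g_2 = 2.84 * -1.36 = -3.8624
lambda_3 * g_3 = 1.44 * 1.12 = 1.6128
Total violation = 10.6908 + 3.8624 + 1.6128 = 16.166


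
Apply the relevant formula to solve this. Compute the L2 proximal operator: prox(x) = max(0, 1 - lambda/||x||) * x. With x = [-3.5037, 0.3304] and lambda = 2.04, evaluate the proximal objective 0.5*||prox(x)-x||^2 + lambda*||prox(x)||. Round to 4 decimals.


Step 1: Compute ||x||.
||x|| = 3.5192
Step 2: Compute scaling factor.
scale = max(0, 1 - 2.04/3.5192) = 0.4203
Step 3: prox(x) = [-1.4727, 0.1389]
||prox(x)|| = 1.4792
Step 4: Proximal objective.
0.5*||prox-x||^2 = 2.0808
lambda*||prox|| = 3.0176
Total = 5.0985


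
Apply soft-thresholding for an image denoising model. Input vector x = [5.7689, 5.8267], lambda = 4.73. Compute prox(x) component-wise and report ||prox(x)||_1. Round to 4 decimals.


Soft-thresholding with lambda = 4.73:
prox(5.7689) = sign(5.7689)*max(|5.7689| - 4.73, 0) = 1.0389
prox(5.8267) = sign(5.8267)*max(|5.8267| - 4.73, 0) = 1.0967
prox(x) = [1.0389, 1.0967]
||prox(x)||_1 = 1.0389 + 1.0967 = 2.1356


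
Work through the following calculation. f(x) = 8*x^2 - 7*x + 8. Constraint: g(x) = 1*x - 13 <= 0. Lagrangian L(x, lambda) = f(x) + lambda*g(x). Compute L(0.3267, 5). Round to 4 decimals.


Step 1: Evaluate f(x).
f(0.3267) = 8*0.3267^2 - 7*0.3267 + 8 = 6.567
Step 2: Evaluate g(x).
g(0.3267) = 1*0.3267 - 13 = -12.6733
Step 3: Compute Lagrangian.
L = 6.567 + 5*-12.6733 = -56.7995


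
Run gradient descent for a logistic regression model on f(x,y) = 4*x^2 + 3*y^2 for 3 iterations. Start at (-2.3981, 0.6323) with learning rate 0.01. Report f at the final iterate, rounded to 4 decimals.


Gradient descent on f(x,y) = 4*x^2 + 3*y^2.
Starting point: (-2.3981, 0.6323), alpha = 0.01
Step 1: grad_x = 2*4*-2.3981 = -19.1848, grad_y = 2*3*0.6323 = 3.7938
  x_1 = -2.3981 - 0.01*-19.1848 = -2.2063
  y_1 = 0.6323 - 0.01*3.7938 = 0.5944
Step 2: grad_x = 2*4*-2.2063 = -17.65, grad_y = 2*3*0.5944 = 3.5662
  x_2 = -2.2063 - 0.01*-17.65 = -2.0298
  y_2 = 0.5944 - 0.01*3.5662 = 0.5587
Step 3: grad_x = 2*4*-2.0298 = -16.238, grad_y = 2*3*0.5587 = 3.3522
  x_3 = -2.0298 - 0.01*-16.238 = -1.8674
  y_3 = 0.5587 - 0.01*3.3522 = 0.5252
f(-1.8674, 0.5252) = 4*(-1.8674)^2 + 3*0.5252^2 = 14.7757


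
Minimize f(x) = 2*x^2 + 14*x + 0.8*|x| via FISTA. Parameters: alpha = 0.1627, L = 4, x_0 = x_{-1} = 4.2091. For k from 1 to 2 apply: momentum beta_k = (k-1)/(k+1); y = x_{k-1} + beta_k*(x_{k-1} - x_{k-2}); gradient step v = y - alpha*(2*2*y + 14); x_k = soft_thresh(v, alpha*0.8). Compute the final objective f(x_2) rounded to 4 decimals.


FISTA on f(x) = 2*x^2 + 14*x + 0.8*|x|
L = 4, alpha = 0.1627
Iteration 1: beta = 0.0, y = 4.2091 + 0.0*(4.2091 - 4.2091) = 4.2091
  grad(y) = 30.8364, v = y - alpha*grad = -0.808
  prox(v) = soft_thresh(-0.808, 0.1302) = -0.6778
Iteration 2: beta = 0.3333, y = -0.6778 + 0.3333*(-0.6778 - 4.2091) = -2.3068
  grad(y) = 4.7728, v = y - alpha*grad = -3.0833
  prox(v) = soft_thresh(-3.0833, 0.1302) = -2.9532
f(x_2) = 2*(-2.9532)^2 + 14*(-2.9532) + 0.8*|-2.9532| = -21.5394


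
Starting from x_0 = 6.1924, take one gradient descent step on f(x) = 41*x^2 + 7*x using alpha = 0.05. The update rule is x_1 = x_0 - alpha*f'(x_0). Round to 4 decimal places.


We compute the gradient at x_0 and apply the update.
f'(x) = 82*x + 7
f'(6.1924) = 82*6.1924 + 7 = 514.7768
x_1 = 6.1924 - 0.05*514.7768 = -19.5464


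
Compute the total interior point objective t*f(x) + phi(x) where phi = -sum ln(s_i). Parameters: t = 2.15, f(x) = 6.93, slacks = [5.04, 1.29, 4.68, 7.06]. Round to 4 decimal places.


Step 1: Compute log-barrier.
ln values: [1.6174, 0.2546, 1.5433, 1.9544]
phi = -(1.6174 + 0.2546 + 1.5433 + 1.9544) = -5.3698
Step 2: Compute augmented objective.
t*f(x) = 2.15*6.93 = 14.8995
Total = 14.8995 - 5.3698 = 9.5297


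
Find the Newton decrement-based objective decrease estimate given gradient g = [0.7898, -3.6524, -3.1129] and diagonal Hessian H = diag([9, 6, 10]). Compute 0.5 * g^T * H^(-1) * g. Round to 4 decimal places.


Step 1: H is diagonal, so H^(-1) * g = [0.0878, -0.6087, -0.3113].
Step 2: g^T H^(-1) g = sum_i g_i^2 / H_ii
  = (0.7898)^2/9 + (-3.6524)^2/6 + (-3.1129)^2/10
  = 0.0693 + 2.2233 + 0.969 = 3.2617
Step 3: Objective decrease = 0.5 * g^T H^(-1) g = 1.6308


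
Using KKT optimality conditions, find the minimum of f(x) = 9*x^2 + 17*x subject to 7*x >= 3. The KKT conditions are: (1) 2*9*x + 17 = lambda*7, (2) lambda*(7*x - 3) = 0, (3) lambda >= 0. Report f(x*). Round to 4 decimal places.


Step 1: Try lambda = 0 (constraint inactive).
x_unc = -17/(2*9) = -0.9444
Check: 7*-0.9444 = -6.6108 < 3 -- violated!
Step 2: Constraint must be active: 7*x = 3
x* = 3/7 = 0.4286 (rounded; the exact value 3/7 is used below)
lambda = (2*9*(3/7) + 17)/7 = 3.5306
Step 3: Compute optimal value.
f(x*) = 9*(3/7)^2 + 17*(3/7) = 8.9388


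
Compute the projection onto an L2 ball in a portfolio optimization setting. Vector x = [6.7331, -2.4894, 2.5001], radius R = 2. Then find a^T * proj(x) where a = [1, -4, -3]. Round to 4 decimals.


Step 1: Compute ||x|| (intermediates to 6 decimals).
||x|| = sqrt(6.7331^2 + (-2.4894)^2 + 2.5001^2) = 7.601464
Step 2: Project.
Since ||x|| > R, scale = R/||x|| = 2/7.601464 = 0.263107, proj(x) = scale * x
proj(x) = [1.771526, -0.654979, 0.657794]
Step 3: Dot product.
a^T * proj(x) = 1*1.771526 - 4*(-0.654979) - 3*0.657794 = 2.4181


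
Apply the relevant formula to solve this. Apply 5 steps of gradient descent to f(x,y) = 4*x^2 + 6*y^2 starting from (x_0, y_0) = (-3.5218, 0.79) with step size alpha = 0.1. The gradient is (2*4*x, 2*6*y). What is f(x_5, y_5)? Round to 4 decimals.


Gradient descent on f(x,y) = 4*x^2 + 6*y^2.
Starting point: (-3.5218, 0.79), alpha = 0.1
Step 1: grad_x = 2*4*-3.5218 = -28.1744, grad_y = 2*6*0.79 = 9.48
  x_1 = -3.5218 - 0.1*-28.1744 = -0.7044
  y_1 = 0.79 - 0.1*9.48 = -0.158
Step 2: grad_x = 2*4*-0.7044 = -5.6349, grad_y = 2*6*-0.158 = -1.896
  x_2 = -0.7044 - 0.1*-5.6349 = -0.1409
  y_2 = -0.158 - 0.1*-1.896 = 0.0316
Step 3: grad_x = 2*4*-0.1409 = -1.127, grad_y = 2*6*0.0316 = 0.3792
  x_3 = -0.1409 - 0.1*-1.127 = -0.0282
  y_3 = 0.0316 - 0.1*0.3792 = -0.0063
Step 4: grad_x = 2*4*-0.0282 = -0.2254, grad_y = 2*6*-0.0063 = -0.0758
  x_4 = -0.0282 - 0.1*-0.2254 = -0.0056
  y_4 = -0.0063 - 0.1*-0.0758 = 0.0013
Step 5: grad_x = 2*4*-0.0056 = -0.0451, grad_y = 2*6*0.0013 = 0.0152
  x_5 = -0.0056 - 0.1*-0.0451 = -0.0011
  y_5 = 0.0013 - 0.1*0.0152 = -0.0003
f(-0.0011, -0.0003) = 4*(-0.0011)^2 + 6*(-0.0003)^2 = 0.0


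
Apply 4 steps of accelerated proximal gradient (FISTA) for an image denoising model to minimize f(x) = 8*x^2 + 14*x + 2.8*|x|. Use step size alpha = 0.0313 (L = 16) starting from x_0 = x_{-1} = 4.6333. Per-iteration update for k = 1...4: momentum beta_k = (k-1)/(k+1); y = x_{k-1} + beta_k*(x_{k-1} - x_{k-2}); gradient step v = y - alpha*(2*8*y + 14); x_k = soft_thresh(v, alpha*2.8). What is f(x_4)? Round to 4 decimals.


FISTA on f(x) = 8*x^2 + 14*x + 2.8*|x|
L = 16, alpha = 0.0313
Iteration 1: beta = 0.0, y = 4.6333 + 0.0*(4.6333 - 4.6333) = 4.6333
  grad(y) = 88.1328, v = y - alpha*grad = 1.8747
  prox(v) = soft_thresh(1.8747, 0.0876) = 1.7871
Iteration 2: beta = 0.3333, y = 1.7871 + 0.3333*(1.7871 - 4.6333) = 0.8384
  grad(y) = 27.4139, v = y - alpha*grad = -0.0197
  prox(v) = soft_thresh(-0.0197, 0.0876) = 0.0
Iteration 3: beta = 0.5, y = 0.0 + 0.5*(0.0 - 1.7871) = -0.8936
  grad(y) = -0.2968, v = y - alpha*grad = -0.8843
  prox(v) = soft_thresh(-0.8843, 0.0876) = -0.7966
Iteration 4: beta = 0.6, y = -0.7966 + 0.6*(-0.7966 - 0.0) = -1.2746
  grad(y) = -6.3935, v = y - alpha*grad = -1.0745
  prox(v) = soft_thresh(-1.0745, 0.0876) = -0.9868
f(x_4) = 8*(-0.9868)^2 + 14*(-0.9868) + 2.8*|-0.9868| = -3.2618


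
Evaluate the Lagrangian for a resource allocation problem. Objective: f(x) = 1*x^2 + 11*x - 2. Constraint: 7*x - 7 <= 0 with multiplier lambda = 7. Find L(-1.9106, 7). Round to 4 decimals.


Step 1: Evaluate f(x).
f(-1.9106) = 1*(-1.9106)^2 + 11*(-1.9106) - 2 = -19.3662
Step 2: Evaluate g(x).
g(-1.9106) = 7*-1.9106 - 7 = -20.3742
Step 3: Compute Lagrangian.
L = -19.3662 + 7*-20.3742 = -161.9856


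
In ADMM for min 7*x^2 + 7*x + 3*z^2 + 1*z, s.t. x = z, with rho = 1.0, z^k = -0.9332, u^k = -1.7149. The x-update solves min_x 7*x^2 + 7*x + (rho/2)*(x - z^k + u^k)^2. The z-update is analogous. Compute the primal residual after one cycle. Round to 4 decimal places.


ADMM iteration with rho = 1.0, z^k = -0.9332, u^k = -1.7149
Step 1: x-update.
Minimize 7*x^2 + 7*x + (1.0/2)*(x + 0.9332 - 1.7149)^2
FOC: (2*7 + 1.0)*x = -7 + 1.0*(-0.9332 + 1.7149)
x^{k+1} = -0.4146
Step 2: z-update.
Minimize 3*z^2 + 1*z + (1.0/2)*(-0.4146 - z - 1.7149)^2
FOC: (2*3 + 1.0)*z = -1 + 1.0*(-0.4146 - 1.7149)
z^{k+1} = -0.4471
Step 3: u-update.
u^{k+1} = -1.7149 - 0.4146 + 0.4471 = -1.6824
Step 4: Primal residual = |-0.4146 + 0.4471| = 0.0325


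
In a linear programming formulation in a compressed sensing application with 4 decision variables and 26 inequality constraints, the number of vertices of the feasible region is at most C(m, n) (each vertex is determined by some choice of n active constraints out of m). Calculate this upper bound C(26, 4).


Each vertex corresponds to some choice of n active constraints out of m, so the number of vertices is at most C(m, n) = m! / (n!(m-n)!).
m = 26, n = 4
Numerator: 26 * 25 * 24 * 23
Denominator: 4! = 24
C(26, 4) = 14950


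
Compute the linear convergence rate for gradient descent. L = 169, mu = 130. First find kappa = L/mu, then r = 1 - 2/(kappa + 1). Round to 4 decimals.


Step 1: Compute the condition number.
kappa = L/mu = 169/130 = 1.3
Step 2: Compute the convergence rate.
r = 1 - 2/(kappa + 1) = 1 - 2*mu/(L + mu) = (L - mu)/(L + mu) = 39/299 = 0.1304


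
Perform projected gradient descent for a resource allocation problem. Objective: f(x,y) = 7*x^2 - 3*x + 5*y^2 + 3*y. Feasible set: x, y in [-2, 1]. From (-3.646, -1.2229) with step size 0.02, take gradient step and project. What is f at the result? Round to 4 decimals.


Step 1: Compute gradient at (-3.646, -1.2229).
grad_x = 2*7*-3.646 - 3 = -54.044
grad_y = 2*5*-1.2229 + 3 = -9.229
Step 2: Gradient step.
x_raw = -3.646 - 0.02*-54.044 = -2.5651
y_raw = -1.2229 - 0.02*-9.229 = -1.0383
Step 3: Project onto [-2, 1].
x_proj = clip(-2.5651) = -2.0
y_proj = clip(-1.0383) = -1.0383
Step 4: Evaluate f.
f(-2.0, -1.0383) = 36.2756


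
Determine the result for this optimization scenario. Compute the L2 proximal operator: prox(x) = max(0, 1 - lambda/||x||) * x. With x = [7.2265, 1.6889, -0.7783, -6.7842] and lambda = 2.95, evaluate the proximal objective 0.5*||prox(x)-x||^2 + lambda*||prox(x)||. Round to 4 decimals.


Step 1: Compute ||x||.
||x|| = 10.0849
Step 2: Compute scaling factor.
scale = max(0, 1 - 2.95/10.0849) = 0.7075
Step 3: prox(x) = [5.1126, 1.1949, -0.5506, -4.7997]
||prox(x)|| = 7.1349
Step 4: Proximal objective.
0.5*||prox-x||^2 = 4.3513
lambda*||prox|| = 21.048
Total = 25.3993


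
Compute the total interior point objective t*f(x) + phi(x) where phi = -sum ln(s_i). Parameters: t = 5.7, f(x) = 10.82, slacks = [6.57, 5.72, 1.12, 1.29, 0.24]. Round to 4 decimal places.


Step 1: Compute log-barrier.
ln values: [1.8825, 1.744, 0.1133, 0.2546, -1.4271]
phi = -(1.8825 + 1.744 + 0.1133 + 0.2546 - 1.4271) = -2.5673
Step 2: Compute augmented objective.
t*f(x) = 5.7*10.82 = 61.674
Total = 61.674 - 2.5673 = 59.1067


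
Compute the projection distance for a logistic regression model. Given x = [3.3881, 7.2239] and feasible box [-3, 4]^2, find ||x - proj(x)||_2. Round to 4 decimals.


Project each component onto [-3, 4].
clip(3.3881) = 3.3881, clip(7.2239) = 4.0
Projection = [3.3881, 4.0]
Squared diffs: [0.0, 10.3935]
Distance = sqrt(10.3935) = 3.2239


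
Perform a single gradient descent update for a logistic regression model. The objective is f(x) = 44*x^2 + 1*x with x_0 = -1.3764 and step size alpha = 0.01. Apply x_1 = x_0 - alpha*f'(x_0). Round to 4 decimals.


We compute the gradient at x_0 and apply the update.
f'(x) = 88*x + 1
f'(-1.3764) = 88*-1.3764 + 1 = -120.1232
x_1 = -1.3764 - 0.01*-120.1232 = -0.1752


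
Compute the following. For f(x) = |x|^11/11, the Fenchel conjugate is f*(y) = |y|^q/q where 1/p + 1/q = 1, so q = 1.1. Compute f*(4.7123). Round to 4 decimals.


The conjugate exponent q satisfies 1/p + 1/q = 1.
p = 11, so q = 11/(11 - 1) = 1.1
|y|^q = 4.7123^1.1 = 5.5025
f*(4.7123) = 5.5025 / 1.1 = 5.0022


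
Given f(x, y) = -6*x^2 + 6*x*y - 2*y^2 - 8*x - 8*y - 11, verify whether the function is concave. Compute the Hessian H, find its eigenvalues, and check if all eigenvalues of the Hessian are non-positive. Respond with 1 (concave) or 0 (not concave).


The Hessian of f(x,y) = -6*x^2 + 6*x*y - 2*y^2 - 8*x - 8*y - 11 is:
H = [[-12, 6], [6, -4]]
Trace = -12 - 4 = -16
Determinant = -12*-4 - (6)^2 = 12
Discriminant = (-16)^2 - 4*12 = 208.0
Eigenvalues: lambda_1 = -15.2111, lambda_2 = -0.7889
The function is concave.

1


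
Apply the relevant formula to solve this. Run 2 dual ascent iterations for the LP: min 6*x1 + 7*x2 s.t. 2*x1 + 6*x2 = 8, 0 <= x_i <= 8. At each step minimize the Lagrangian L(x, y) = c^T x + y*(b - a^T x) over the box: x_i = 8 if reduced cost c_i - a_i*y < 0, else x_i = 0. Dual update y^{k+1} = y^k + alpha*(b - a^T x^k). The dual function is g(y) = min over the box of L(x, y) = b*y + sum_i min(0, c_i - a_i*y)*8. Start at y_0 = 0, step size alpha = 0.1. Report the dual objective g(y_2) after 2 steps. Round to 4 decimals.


Dual ascent for LP: min 6*x1 + 7*x2, 2*x1 + 6*x2 = 8, 0 <= x_i <= 8
Step 1: y^k = 0.0, reduced costs: (6.0, 7.0)
  x^k = (0.0, 0.0), subgradient = b - a^T x = 8.0
  y^{k+1} = 0.0 + 0.1*8.0 = 0.8
Step 2: y^k = 0.8, reduced costs: (4.4, 2.2)
  x^k = (0.0, 0.0), subgradient = b - a^T x = 8.0
  y^{k+1} = 0.8 + 0.1*8.0 = 1.6
Dual objective at y_2 = 1.6: reduced costs (2.8, -2.6), box minimizer x = (0.0, 8.0)
g(y_2) = b*y + (c1 - a1*y)*x1 + (c2 - a2*y)*x2 = 8*1.6 + 2.8*0.0 + (-2.6)*8.0 = 12.8 + 0.0 - 20.8 = -8.0


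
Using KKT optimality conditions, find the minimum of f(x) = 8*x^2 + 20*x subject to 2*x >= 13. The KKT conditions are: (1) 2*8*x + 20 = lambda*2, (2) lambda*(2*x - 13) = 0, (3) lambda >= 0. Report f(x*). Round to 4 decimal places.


Step 1: Try lambda = 0 (constraint inactive).
x_unc = -20/(2*8) = -1.25
Check: 2*-1.25 = -2.5 < 13 -- violated!
Step 2: Constraint must be active: 2*x = 13
x* = 13/2 = 6.5
lambda = (2*8*6.5 + 20)/2 = 62.0
Step 3: Compute optimal value.
f(x*) = 8*6.5^2 + 20*6.5 = 468.0


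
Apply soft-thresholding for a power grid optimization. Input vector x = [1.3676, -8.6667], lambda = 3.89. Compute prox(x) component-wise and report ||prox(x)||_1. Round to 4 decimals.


Soft-thresholding with lambda = 3.89:
prox(1.3676) = sign(1.3676)*max(|1.3676| - 3.89, 0) = 0.0
prox(-8.6667) = sign(-8.6667)*max(|-8.6667| - 3.89, 0) = -4.7767
prox(x) = [0.0, -4.7767]
||prox(x)||_1 = 0.0 + 4.7767 = 4.7767


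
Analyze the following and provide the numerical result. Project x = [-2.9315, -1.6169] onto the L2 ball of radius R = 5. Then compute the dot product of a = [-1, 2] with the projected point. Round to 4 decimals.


Step 1: Compute ||x|| (intermediates to 6 decimals).
||x|| = sqrt((-2.9315)^2 + (-1.6169)^2) = 3.347844
Step 2: Project.
Since ||x|| <= R, proj = x (no scaling needed).
proj(x) = [-2.9315, -1.6169]
Step 3: Dot product.
a^T * proj(x) = -1*(-2.9315) + 2*(-1.6169) = -0.3023


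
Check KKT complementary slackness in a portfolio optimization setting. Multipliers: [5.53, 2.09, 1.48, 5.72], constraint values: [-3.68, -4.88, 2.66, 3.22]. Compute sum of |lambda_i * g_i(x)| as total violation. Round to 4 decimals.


KKT complementary slackness check:
lambda_1 * g_1 = 5.53 * -3.68 = -20.3504
lambda_2 * g_2 = 2.09 * -4.88 = -10.1992
lambda_3 * g_3 = 1.48 * 2.66 = 3.9368
lambda_4 * g_4 = 5.72 * 3.22 = 18.4184
Total violation = 20.3504 + 10.1992 + 3.9368 + 18.4184 = 52.9048


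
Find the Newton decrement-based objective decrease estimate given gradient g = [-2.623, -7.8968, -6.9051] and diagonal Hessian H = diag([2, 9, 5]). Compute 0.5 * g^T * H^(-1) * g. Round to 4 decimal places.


Step 1: H is diagonal, so H^(-1) * g = [-1.3115, -0.8774, -1.381].
Step 2: g^T H^(-1) g = sum_i g_i^2 / H_ii
  = (-2.623)^2/2 + (-7.8968)^2/9 + (-6.9051)^2/5
  = 3.4401 + 6.9288 + 9.5361 = 19.905
Step 3: Objective decrease = 0.5 * g^T H^(-1) g = 9.9525


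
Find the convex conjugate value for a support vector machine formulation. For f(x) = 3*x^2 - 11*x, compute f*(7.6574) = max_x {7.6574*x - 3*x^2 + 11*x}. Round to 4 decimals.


f*(y) = sup_x {y*x - a*x^2 - b*x} = sup_x {(y-b)*x - a*x^2}
FOC: (y - b) - 2a*x = 0 => x* = (y - b)/(2a)
x* = (7.6574 + 11)/(2*3) = 3.1096
f*(7.6574) = (y-b)^2/(4a) = (7.6574 + 11)^2/(4*3)
= 348.0986/12 = 29.0082


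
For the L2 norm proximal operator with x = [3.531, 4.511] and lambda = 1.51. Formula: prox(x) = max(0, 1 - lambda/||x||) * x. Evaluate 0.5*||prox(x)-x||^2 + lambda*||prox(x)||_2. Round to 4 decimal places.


Step 1: Compute ||x||.
||x|| = 5.7286
Step 2: Compute scaling factor.
scale = max(0, 1 - 1.51/5.7286) = 0.7364
Step 3: prox(x) = [2.6003, 3.322]
||prox(x)|| = 4.2186
Step 4: Proximal objective.
0.5*||prox-x||^2 = 1.1401
lambda*||prox|| = 6.3701
Total = 7.5102


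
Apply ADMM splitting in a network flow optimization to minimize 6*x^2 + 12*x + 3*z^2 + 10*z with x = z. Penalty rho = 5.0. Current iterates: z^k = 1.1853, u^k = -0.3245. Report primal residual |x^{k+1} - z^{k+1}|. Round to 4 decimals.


ADMM iteration with rho = 5.0, z^k = 1.1853, u^k = -0.3245
Step 1: x-update.
Minimize 6*x^2 + 12*x + (5.0/2)*(x - 1.1853 - 0.3245)^2
FOC: (2*6 + 5.0)*x = -12 + 5.0*(1.1853 + 0.3245)
x^{k+1} = -0.2618
Step 2: z-update.
Minimize 3*z^2 + 10*z + (5.0/2)*(-0.2618 - z - 0.3245)^2
FOC: (2*3 + 5.0)*z = -10 + 5.0*(-0.2618 - 0.3245)
z^{k+1} = -1.1756
Step 3: u-update.
u^{k+1} = -0.3245 - 0.2618 + 1.1756 = 0.5893
Step 4: Primal residual = |-0.2618 + 1.1756| = 0.9138


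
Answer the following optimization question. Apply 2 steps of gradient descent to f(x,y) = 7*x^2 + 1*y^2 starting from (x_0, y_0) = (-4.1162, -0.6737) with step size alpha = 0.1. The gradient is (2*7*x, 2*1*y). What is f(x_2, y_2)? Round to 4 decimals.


Gradient descent on f(x,y) = 7*x^2 + 1*y^2.
Starting point: (-4.1162, -0.6737), alpha = 0.1
Step 1: grad_x = 2*7*-4.1162 = -57.6268, grad_y = 2*1*-0.6737 = -1.3474
  x_1 = -4.1162 - 0.1*-57.6268 = 1.6465
  y_1 = -0.6737 - 0.1*-1.3474 = -0.539
Step 2: grad_x = 2*7*1.6465 = 23.0507, grad_y = 2*1*-0.539 = -1.0779
  x_2 = 1.6465 - 0.1*23.0507 = -0.6586
  y_2 = -0.539 - 0.1*-1.0779 = -0.4312
f(-0.6586, -0.4312) = 7*(-0.6586)^2 + 1*(-0.4312)^2 = 3.2221


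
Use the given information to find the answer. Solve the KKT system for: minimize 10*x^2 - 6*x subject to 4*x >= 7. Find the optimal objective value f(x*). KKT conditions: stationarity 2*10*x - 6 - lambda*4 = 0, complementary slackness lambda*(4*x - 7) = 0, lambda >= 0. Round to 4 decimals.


Step 1: Try lambda = 0 (constraint inactive).
x_unc = 6/(2*10) = 0.3
Check: 4*0.3 = 1.2 < 7 -- violated!
Step 2: Constraint must be active: 4*x = 7
x* = 7/4 = 1.75
lambda = (2*10*1.75 - 6)/4 = 7.25
Step 3: Compute optimal value.
f(x*) = 10*1.75^2 - 6*1.75 = 20.125


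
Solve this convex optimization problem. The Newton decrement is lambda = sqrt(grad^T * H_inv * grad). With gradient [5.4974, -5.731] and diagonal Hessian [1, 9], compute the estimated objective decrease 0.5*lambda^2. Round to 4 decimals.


Step 1: H is diagonal, so H^(-1) * g = [5.4974, -0.6368].
Step 2: g^T H^(-1) g = sum_i g_i^2 / H_ii
  = (5.4974)^2/1 + (-5.731)^2/9
  = 30.2214 + 3.6494 = 33.8708
Step 3: Objective decrease = 0.5 * g^T H^(-1) g = 16.9354


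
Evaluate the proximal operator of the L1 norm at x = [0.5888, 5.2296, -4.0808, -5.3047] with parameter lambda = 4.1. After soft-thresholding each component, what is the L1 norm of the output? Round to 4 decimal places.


Soft-thresholding with lambda = 4.1:
prox(0.5888) = sign(0.5888)*max(|0.5888| - 4.1, 0) = 0.0
prox(5.2296) = sign(5.2296)*max(|5.2296| - 4.1, 0) = 1.1296
prox(-4.0808) = sign(-4.0808)*max(|-4.0808| - 4.1, 0) = 0.0
prox(-5.3047) = sign(-5.3047)*max(|-5.3047| - 4.1, 0) = -1.2047
prox(x) = [0.0, 1.1296, 0.0, -1.2047]
||prox(x)||_1 = 0.0 + 1.1296 + 0.0 + 1.2047 = 2.3343


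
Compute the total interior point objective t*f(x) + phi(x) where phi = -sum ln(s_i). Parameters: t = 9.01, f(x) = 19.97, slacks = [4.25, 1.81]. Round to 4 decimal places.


Step 1: Compute log-barrier.
ln values: [1.4469, 0.5933]
phi = -(1.4469 + 0.5933) = -2.0402
Step 2: Compute augmented objective.
t*f(x) = 9.01*19.97 = 179.9297
Total = 179.9297 - 2.0402 = 177.8895


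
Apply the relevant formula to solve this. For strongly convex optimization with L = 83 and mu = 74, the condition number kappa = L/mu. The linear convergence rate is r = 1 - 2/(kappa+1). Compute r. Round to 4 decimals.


Step 1: Compute the condition number.
kappa = L/mu = 83/74 = 1.1216
Step 2: Compute the convergence rate.
r = 1 - 2/(kappa + 1) = 1 - 2*mu/(L + mu) = (L - mu)/(L + mu) = 9/157 = 0.0573


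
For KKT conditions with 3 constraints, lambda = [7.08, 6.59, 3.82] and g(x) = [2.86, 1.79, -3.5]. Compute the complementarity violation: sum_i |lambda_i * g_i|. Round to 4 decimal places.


KKT complementary slackness check:
lambda_1 * g_1 = 7.08 * 2.86 = 20.2488
lambda_2 * g_2 = 6.59 * 1.79 = 11.7961
lambda_3 * g_3 = 3.82 * -3.5 = -13.37
Total violation = 20.2488 + 11.7961 + 13.37 = 45.4149


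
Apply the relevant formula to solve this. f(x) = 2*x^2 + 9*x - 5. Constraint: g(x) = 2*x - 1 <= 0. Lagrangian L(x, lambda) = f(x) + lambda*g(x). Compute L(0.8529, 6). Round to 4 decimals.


Step 1: Evaluate f(x).
f(0.8529) = 2*0.8529^2 + 9*0.8529 - 5 = 4.131
Step 2: Evaluate g(x).
g(0.8529) = 2*0.8529 - 1 = 0.7058
Step 3: Compute Lagrangian.
L = 4.131 + 6*0.7058 = 8.3658


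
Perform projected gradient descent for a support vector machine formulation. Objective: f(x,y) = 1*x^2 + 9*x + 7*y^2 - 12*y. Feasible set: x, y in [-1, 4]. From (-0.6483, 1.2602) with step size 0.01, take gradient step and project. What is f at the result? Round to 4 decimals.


Step 1: Compute gradient at (-0.6483, 1.2602).
grad_x = 2*1*-0.6483 + 9 = 7.7034
grad_y = 2*7*1.2602 - 12 = 5.6428
Step 2: Gradient step.
x_raw = -0.6483 - 0.01*7.7034 = -0.7253
y_raw = 1.2602 - 0.01*5.6428 = 1.2038
Step 3: Project onto [-1, 4].
x_proj = clip(-0.7253) = -0.7253
y_proj = clip(1.2038) = 1.2038
Step 4: Evaluate f.
f(-0.7253, 1.2038) = -10.3037


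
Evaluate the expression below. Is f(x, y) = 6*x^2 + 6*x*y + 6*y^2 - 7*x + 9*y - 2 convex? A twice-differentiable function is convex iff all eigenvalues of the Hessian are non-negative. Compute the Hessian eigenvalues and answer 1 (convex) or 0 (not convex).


The Hessian of f(x,y) = 6*x^2 + 6*x*y + 6*y^2 - 7*x + 9*y - 2 is:
H = [[12, 6], [6, 12]]
Trace = 12 + 12 = 24
Determinant = 12*12 - (6)^2 = 108
Discriminant = (24)^2 - 4*108 = 144.0
Eigenvalues: lambda_1 = 6.0, lambda_2 = 18.0
The function is convex.

1


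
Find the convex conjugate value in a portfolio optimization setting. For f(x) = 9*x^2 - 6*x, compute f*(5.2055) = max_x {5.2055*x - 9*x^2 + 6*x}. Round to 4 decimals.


f*(y) = sup_x {y*x - a*x^2 - b*x} = sup_x {(y-b)*x - a*x^2}
FOC: (y - b) - 2a*x = 0 => x* = (y - b)/(2a)
x* = (5.2055 + 6)/(2*9) = 0.6225
f*(5.2055) = (y-b)^2/(4a) = (5.2055 + 6)^2/(4*9)
= 125.5632/36 = 3.4879


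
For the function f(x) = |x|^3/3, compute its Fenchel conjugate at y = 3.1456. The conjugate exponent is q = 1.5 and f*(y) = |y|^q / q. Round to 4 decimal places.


The conjugate exponent q satisfies 1/p + 1/q = 1.
p = 3, so q = 3/(3 - 1) = 1.5
|y|^q = 3.1456^1.5 = 5.579
f*(3.1456) = 5.579 / 1.5 = 3.7193


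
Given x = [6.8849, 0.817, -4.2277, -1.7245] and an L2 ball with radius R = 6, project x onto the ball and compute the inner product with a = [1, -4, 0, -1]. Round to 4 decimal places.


Step 1: Compute ||x|| (intermediates to 6 decimals).
||x|| = sqrt(6.8849^2 + 0.817^2 + (-4.2277)^2 + (-1.7245)^2) = 8.301607
Step 2: Project.
Since ||x|| > R, scale = R/||x|| = 6/8.301607 = 0.722752, proj(x) = scale * x
proj(x) = [4.976075, 0.590488, -3.055579, -1.246386]
Step 3: Dot product.
a^T * proj(x) = 1*4.976075 - 4*0.590488 + 0*(-3.055579) - 1*(-1.246386) = 3.8605


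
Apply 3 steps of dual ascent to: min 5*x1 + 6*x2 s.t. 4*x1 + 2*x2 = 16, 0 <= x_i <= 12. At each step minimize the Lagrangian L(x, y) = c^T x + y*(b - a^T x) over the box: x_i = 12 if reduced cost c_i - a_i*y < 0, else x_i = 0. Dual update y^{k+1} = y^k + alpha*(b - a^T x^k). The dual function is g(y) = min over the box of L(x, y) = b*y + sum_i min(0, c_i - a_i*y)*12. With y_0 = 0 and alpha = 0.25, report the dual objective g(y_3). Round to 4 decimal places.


Dual ascent for LP: min 5*x1 + 6*x2, 4*x1 + 2*x2 = 16, 0 <= x_i <= 12
Step 1: y^k = 0.0, reduced costs: (5.0, 6.0)
  x^k = (0.0, 0.0), subgradient = b - a^T x = 16.0
  y^{k+1} = 0.0 + 0.25*16.0 = 4.0
Step 2: y^k = 4.0, reduced costs: (-11.0, -2.0)
  x^k = (12.0, 12.0), subgradient = b - a^T x = -56.0
  y^{k+1} = 4.0 + 0.25*-56.0 = -10.0
Step 3: y^k = -10.0, reduced costs: (45.0, 26.0)
  x^k = (0.0, 0.0), subgradient = b - a^T x = 16.0
  y^{k+1} = -10.0 + 0.25*16.0 = -6.0
Dual objective at y_3 = -6.0: reduced costs (29.0, 18.0), box minimizer x = (0.0, 0.0)
g(y_3) = b*y + (c1 - a1*y)*x1 + (c2 - a2*y)*x2 = 16*(-6.0) + 29.0*0.0 + 18.0*0.0 = -96.0 + 0.0 + 0.0 = -96.0


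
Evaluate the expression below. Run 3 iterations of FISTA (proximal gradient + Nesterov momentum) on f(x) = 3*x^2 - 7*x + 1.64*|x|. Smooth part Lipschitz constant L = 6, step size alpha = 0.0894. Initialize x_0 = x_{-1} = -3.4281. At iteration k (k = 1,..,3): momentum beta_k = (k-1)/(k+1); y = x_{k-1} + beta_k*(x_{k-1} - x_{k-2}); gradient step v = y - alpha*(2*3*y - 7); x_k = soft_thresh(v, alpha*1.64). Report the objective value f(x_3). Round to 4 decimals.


FISTA on f(x) = 3*x^2 - 7*x + 1.64*|x|
L = 6, alpha = 0.0894
Iteration 1: beta = 0.0, y = -3.4281 + 0.0*(-3.4281 + 3.4281) = -3.4281
  grad(y) = -27.5686, v = y - alpha*grad = -0.9635
  prox(v) = soft_thresh(-0.9635, 0.1466) = -0.8169
Iteration 2: beta = 0.3333, y = -0.8169 + 0.3333*(-0.8169 + 3.4281) = 0.0536
  grad(y) = -6.6786, v = y - alpha*grad = 0.6506
  prox(v) = soft_thresh(0.6506, 0.1466) = 0.504
Iteration 3: beta = 0.5, y = 0.504 + 0.5*(0.504 + 0.8169) = 1.1645
  grad(y) = -0.0133, v = y - alpha*grad = 1.1656
  prox(v) = soft_thresh(1.1656, 0.1466) = 1.019
f(x_3) = 3*1.019^2 - 7*1.019 + 1.64*|1.019| = -2.3467


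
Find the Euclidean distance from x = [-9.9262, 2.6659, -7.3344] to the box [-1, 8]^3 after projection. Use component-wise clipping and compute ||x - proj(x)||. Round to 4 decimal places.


Project each component onto [-1, 8].
clip(-9.9262) = -1.0, clip(2.6659) = 2.6659, clip(-7.3344) = -1.0
Projection = [-1.0, 2.6659, -1.0]
Squared diffs: [79.677, 0.0, 40.1246]
Distance = sqrt(119.8016) = 10.9454


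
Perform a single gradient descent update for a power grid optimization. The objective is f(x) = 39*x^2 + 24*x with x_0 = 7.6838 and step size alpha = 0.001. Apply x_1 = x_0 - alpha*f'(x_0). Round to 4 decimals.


We compute the gradient at x_0 and apply the update.
f'(x) = 78*x + 24
f'(7.6838) = 78*7.6838 + 24 = 623.3364
x_1 = 7.6838 - 0.001*623.3364 = 7.0605


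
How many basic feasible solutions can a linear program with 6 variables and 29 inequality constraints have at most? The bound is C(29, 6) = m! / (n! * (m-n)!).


Each vertex corresponds to some choice of n active constraints out of m, so the number of vertices is at most C(m, n) = m! / (n!(m-n)!).
m = 29, n = 6
Numerator: 29 * 28 * 27 * 26 * 25 * 24
Denominator: 6! = 720
C(29, 6) = 475020


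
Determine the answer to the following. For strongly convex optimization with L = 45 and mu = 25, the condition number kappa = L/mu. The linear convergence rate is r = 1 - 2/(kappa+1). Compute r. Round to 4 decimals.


Step 1: Compute the condition number.
kappa = L/mu = 45/25 = 1.8
Step 2: Compute the convergence rate.
r = 1 - 2/(kappa + 1) = 1 - 2*mu/(L + mu) = (L - mu)/(L + mu) = 20/70 = 0.2857


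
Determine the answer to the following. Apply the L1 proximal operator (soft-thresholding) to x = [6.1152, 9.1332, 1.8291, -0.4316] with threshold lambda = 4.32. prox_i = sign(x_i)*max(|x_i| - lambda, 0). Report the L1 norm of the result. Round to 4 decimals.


Soft-thresholding with lambda = 4.32:
prox(6.1152) = sign(6.1152)*max(|6.1152| - 4.32, 0) = 1.7952
prox(9.1332) = sign(9.1332)*max(|9.1332| - 4.32, 0) = 4.8132
prox(1.8291) = sign(1.8291)*max(|1.8291| - 4.32, 0) = 0.0
prox(-0.4316) = sign(-0.4316)*max(|-0.4316| - 4.32, 0) = 0.0
prox(x) = [1.7952, 4.8132, 0.0, 0.0]
||prox(x)||_1 = 1.7952 + 4.8132 + 0.0 + 0.0 = 6.6084


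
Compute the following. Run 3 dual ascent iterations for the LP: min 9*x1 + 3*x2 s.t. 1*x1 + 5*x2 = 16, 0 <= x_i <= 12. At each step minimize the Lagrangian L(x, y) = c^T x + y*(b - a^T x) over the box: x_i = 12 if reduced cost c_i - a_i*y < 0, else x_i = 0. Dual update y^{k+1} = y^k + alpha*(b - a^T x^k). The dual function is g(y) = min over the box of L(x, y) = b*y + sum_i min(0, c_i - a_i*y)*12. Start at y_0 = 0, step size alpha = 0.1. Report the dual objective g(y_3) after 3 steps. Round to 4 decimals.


Dual ascent for LP: min 9*x1 + 3*x2, 1*x1 + 5*x2 = 16, 0 <= x_i <= 12
Step 1: y^k = 0.0, reduced costs: (9.0, 3.0)
  x^k = (0.0, 0.0), subgradient = b - a^T x = 16.0
  y^{k+1} = 0.0 + 0.1*16.0 = 1.6
Step 2: y^k = 1.6, reduced costs: (7.4, -5.0)
  x^k = (0.0, 12.0), subgradient = b - a^T x = -44.0
  y^{k+1} = 1.6 + 0.1*-44.0 = -2.8
Step 3: y^k = -2.8, reduced costs: (11.8, 17.0)
  x^k = (0.0, 0.0), subgradient = b - a^T x = 16.0
  y^{k+1} = -2.8 + 0.1*16.0 = -1.2
Dual objective at y_3 = -1.2: reduced costs (10.2, 9.0), box minimizer x = (0.0, 0.0)
g(y_3) = b*y + (c1 - a1*y)*x1 + (c2 - a2*y)*x2 = 16*(-1.2) + 10.2*0.0 + 9.0*0.0 = -19.2 + 0.0 + 0.0 = -19.2


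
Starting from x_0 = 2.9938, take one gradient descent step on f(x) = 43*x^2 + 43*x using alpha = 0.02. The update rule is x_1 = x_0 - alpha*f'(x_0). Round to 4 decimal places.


We compute the gradient at x_0 and apply the update.
f'(x) = 86*x + 43
f'(2.9938) = 86*2.9938 + 43 = 300.4668
x_1 = 2.9938 - 0.02*300.4668 = -3.0155


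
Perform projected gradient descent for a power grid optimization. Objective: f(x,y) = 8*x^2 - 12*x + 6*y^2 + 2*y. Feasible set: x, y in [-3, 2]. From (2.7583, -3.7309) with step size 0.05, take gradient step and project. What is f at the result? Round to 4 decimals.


Step 1: Compute gradient at (2.7583, -3.7309).
grad_x = 2*8*2.7583 - 12 = 32.1328
grad_y = 2*6*-3.7309 + 2 = -42.7708
Step 2: Gradient step.
x_raw = 2.7583 - 0.05*32.1328 = 1.1517
y_raw = -3.7309 - 0.05*-42.7708 = -1.5924
Step 3: Project onto [-3, 2].
x_proj = clip(1.1517) = 1.1517
y_proj = clip(-1.5924) = -1.5924
Step 4: Evaluate f.
f(1.1517, -1.5924) = 8.8196


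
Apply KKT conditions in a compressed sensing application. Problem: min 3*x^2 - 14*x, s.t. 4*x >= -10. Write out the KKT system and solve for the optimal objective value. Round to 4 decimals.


Step 1: Try lambda = 0 (constraint inactive).
Stationarity: 2*3*x - 14 = 0
x* = 14/(2*3) = 7/3 = 2.3333 (rounded; the exact value 7/3 is used below)
Check constraint: 4*2.3333 = 9.3332 >= -10 -- satisfied.
Step 2: Compute optimal value.
f(x*) = 3*(7/3)^2 - 14*(7/3) = -16.3333


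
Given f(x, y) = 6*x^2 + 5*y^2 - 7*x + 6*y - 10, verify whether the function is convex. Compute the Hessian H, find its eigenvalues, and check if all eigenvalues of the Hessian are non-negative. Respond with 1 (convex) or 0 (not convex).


The Hessian of f(x,y) = 6*x^2 + 5*y^2 - 7*x + 6*y - 10 is:
H = [[12, 0], [0, 10]]
Trace = 12 + 10 = 22
Determinant = 12*10 - (0)^2 = 120
Discriminant = (22)^2 - 4*120 = 4.0
Eigenvalues: lambda_1 = 10.0, lambda_2 = 12.0
The function is convex.

1


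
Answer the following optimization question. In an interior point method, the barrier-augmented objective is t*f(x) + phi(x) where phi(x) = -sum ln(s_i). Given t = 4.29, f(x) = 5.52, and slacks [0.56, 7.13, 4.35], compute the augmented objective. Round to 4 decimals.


Step 1: Compute log-barrier.
ln values: [-0.5798, 1.9643, 1.4702]
phi = -(-0.5798 + 1.9643 + 1.4702) = -2.8547
Step 2: Compute augmented objective.
t*f(x) = 4.29*5.52 = 23.6808
Total = 23.6808 - 2.8547 = 20.8261


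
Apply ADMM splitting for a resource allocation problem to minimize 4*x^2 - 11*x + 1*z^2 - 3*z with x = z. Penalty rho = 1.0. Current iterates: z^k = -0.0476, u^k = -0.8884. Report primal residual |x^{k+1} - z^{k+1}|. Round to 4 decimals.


ADMM iteration with rho = 1.0, z^k = -0.0476, u^k = -0.8884
Step 1: x-update.
Minimize 4*x^2 - 11*x + (1.0/2)*(x + 0.0476 - 0.8884)^2
FOC: (2*4 + 1.0)*x = 11 + 1.0*(-0.0476 + 0.8884)
x^{k+1} = 1.3156
Step 2: z-update.
Minimize 1*z^2 - 3*z + (1.0/2)*(1.3156 - z - 0.8884)^2
FOC: (2*1 + 1.0)*z = 3 + 1.0*(1.3156 - 0.8884)
z^{k+1} = 1.1424
Step 3: u-update.
u^{k+1} = -0.8884 + 1.3156 - 1.1424 = -0.7152
Step 4: Primal residual = |1.3156 - 1.1424| = 0.1732


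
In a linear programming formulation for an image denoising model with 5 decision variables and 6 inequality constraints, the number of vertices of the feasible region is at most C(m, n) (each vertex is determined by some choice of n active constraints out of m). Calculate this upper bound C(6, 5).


Each vertex corresponds to some choice of n active constraints out of m, so the number of vertices is at most C(m, n) = m! / (n!(m-n)!).
m = 6, n = 5
Numerator: 6 * 5 * 4 * 3 * 2
Denominator: 5! = 120
C(6, 5) = 6


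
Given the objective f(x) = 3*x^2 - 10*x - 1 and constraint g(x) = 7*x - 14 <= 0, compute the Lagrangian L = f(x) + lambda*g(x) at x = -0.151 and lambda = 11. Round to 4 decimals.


Step 1: Evaluate f(x).
f(-0.151) = 3*(-0.151)^2 - 10*(-0.151) - 1 = 0.5784
Step 2: Evaluate g(x).
g(-0.151) = 7*-0.151 - 14 = -15.057
Step 3: Compute Lagrangian.
L = 0.5784 + 11*-15.057 = -165.0486


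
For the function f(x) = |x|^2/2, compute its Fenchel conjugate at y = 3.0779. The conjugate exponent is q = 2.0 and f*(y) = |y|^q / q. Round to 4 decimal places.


The conjugate exponent q satisfies 1/p + 1/q = 1.
p = 2, so q = 2/(2 - 1) = 2.0
|y|^q = 3.0779^2.0 = 9.4735
f*(3.0779) = 9.4735 / 2.0 = 4.7367
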